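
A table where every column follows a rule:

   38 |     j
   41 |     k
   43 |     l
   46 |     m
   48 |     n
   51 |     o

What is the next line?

First component — alternating steps +3, +2, +3, +2, …: 38, 41, 43, 46, 48, 51 → 53.
For the letter, letters move forward 1 place in the alphabet: j, k, l, m, n, o → p.
So the next line is 53  p.

53  p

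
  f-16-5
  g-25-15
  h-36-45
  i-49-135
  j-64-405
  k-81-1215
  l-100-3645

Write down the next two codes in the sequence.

m-121-10935 then n-144-32805

Letter — letters move forward 1 place in the alphabet: f, g, h, i, j, k, l → m → n.
Second component: 16, 25, 36, 49, 64, 81, 100 → 121 → 144 (perfect squares: 4², 5², 6², …).
Third component: ×3 each step, so 5, 15, 45, 135, 405, 1215, 3645 → 10935 → 32805.
So the next two codes are m-121-10935 and n-144-32805.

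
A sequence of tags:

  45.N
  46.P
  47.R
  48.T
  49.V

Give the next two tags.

50.X, 51.Z

First component: +1 each step, so 45, 46, 47, 48, 49 → 50 → 51.
Letter — letters move forward 2 places in the alphabet: N, P, R, T, V → X → Z.
Putting the parts together: 50.X and then 51.Z.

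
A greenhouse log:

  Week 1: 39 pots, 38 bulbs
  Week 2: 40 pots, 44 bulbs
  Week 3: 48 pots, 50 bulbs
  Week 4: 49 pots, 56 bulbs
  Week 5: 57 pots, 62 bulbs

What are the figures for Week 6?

Pots: 39, 40, 48, 49, 57 → 58 (alternating steps +1, +8, +1, +8, …).
Bulbs: 38, 44, 50, 56, 62 → 68 (+6 each step).
So the next row is 58 pots, 68 bulbs.

58 pots, 68 bulbs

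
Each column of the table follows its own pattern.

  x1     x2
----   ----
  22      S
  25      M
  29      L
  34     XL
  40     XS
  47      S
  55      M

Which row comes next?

Column x1: differences are 3, 4, 5, … (increasing by 1 each time), so 22, 25, 29, 34, 40, 47, 55 → 64.
For the column x2, repeats S → M → L → XL → XS: S, M, L, XL, XS, S, M → L.
Combining the parts gives 64  L.

64  L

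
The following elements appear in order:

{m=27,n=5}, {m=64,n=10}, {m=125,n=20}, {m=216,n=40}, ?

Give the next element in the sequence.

M: perfect cubes: 3³, 4³, 5³, …; 27, 64, 125, 216 → 343.
For the n, ×2 each step: 5, 10, 20, 40 → 80.
Combining the parts gives {m=343,n=80}.

{m=343,n=80}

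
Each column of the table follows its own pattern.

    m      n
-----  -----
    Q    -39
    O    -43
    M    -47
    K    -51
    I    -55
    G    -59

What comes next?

E  -63

Column m: letters move back 2 places in the alphabet, so Q, O, M, K, I, G → E.
Column n goes -39, -43, -47, -51, -55, -59 → -63 (−4 each step).
Combining the parts gives E  -63.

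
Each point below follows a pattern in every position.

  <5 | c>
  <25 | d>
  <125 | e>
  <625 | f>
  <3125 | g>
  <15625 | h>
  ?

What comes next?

First component — ×5 each step: 5, 25, 125, 625, 3125, 15625 → 78125.
Letter — letters move forward 1 place in the alphabet: c, d, e, f, g, h → i.
Putting it together: <78125 | i>.

<78125 | i>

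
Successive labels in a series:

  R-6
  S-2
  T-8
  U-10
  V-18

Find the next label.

Letter: letters move forward 1 place in the alphabet, so R, S, T, U, V → W.
Second component: 6, 2, 8, 10, 18 → 28 (each term is the sum of the two before it).
Combining the parts gives W-28.

W-28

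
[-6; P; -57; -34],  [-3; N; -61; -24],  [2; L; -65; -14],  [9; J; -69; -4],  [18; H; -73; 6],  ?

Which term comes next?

First entry: -6, -3, 2, 9, 18 → 29 (differences are 3, 5, 7, … (increasing by 2 each time)).
Letter goes P, N, L, J, H → F (letters move back 2 places in the alphabet).
Third entry: −4 each step, so -57, -61, -65, -69, -73 → -77.
Fourth entry: -34, -24, -14, -4, 6 → 16 (+10 each step).
Combining the parts gives [29; F; -77; 16].

[29; F; -77; 16]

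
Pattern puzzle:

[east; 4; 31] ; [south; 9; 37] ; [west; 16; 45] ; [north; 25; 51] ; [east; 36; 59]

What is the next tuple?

Direction: east, south, west, north, east → south (repeats east → south → west → north).
Second part: perfect squares: 2², 3², 4², …, so 4, 9, 16, 25, 36 → 49.
Third part goes 31, 37, 45, 51, 59 → 65 (alternating steps +6, +8, +6, +8, …).
So the next tuple is [south; 49; 65].

[south; 49; 65]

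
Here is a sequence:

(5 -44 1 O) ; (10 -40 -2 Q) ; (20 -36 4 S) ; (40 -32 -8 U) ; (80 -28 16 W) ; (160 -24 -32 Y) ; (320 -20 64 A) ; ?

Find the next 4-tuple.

First part: ×2 each step; 5, 10, 20, 40, 80, 160, 320 → 640.
For the second part, +4 each step: -44, -40, -36, -32, -28, -24, -20 → -16.
For the third part, ×(-2) each step: 1, -2, 4, -8, 16, -32, 64 → -128.
Letter: O, Q, S, U, W, Y, A → C (letters move forward 2 places in the alphabet, wrapping Z→A).
Combining the parts gives (640 -16 -128 C).

(640 -16 -128 C)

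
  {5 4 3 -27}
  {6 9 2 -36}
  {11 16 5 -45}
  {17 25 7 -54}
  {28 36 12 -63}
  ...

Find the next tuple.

First coordinate — each term is the sum of the two before it: 5, 6, 11, 17, 28 → 45.
Second coordinate — perfect squares: 2², 3², 4², …: 4, 9, 16, 25, 36 → 49.
For the third coordinate, each term is the sum of the two before it: 3, 2, 5, 7, 12 → 19.
Fourth coordinate: −9 each step, so -27, -36, -45, -54, -63 → -72.
Putting it together: {45 49 19 -72}.

{45 49 19 -72}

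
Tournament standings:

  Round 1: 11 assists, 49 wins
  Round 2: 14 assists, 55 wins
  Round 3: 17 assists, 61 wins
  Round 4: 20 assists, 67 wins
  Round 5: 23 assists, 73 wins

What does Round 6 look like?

26 assists, 79 wins

Assists: +3 each step, so 11, 14, 17, 20, 23 → 26.
For the wins, +6 each step: 49, 55, 61, 67, 73 → 79.
Combining the parts gives 26 assists, 79 wins.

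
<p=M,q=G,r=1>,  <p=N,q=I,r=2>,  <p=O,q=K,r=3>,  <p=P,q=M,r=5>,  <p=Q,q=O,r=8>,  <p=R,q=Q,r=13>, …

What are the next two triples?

P: letters move forward 1 place in the alphabet, so M, N, O, P, Q, R → S → T.
Q — letters move forward 2 places in the alphabet: G, I, K, M, O, Q → S → U.
R — each term is the sum of the two before it: 1, 2, 3, 5, 8, 13 → 21 → 34.
Putting the parts together: <p=S,q=S,r=21> and then <p=T,q=U,r=34>.

<p=S,q=S,r=21>, <p=T,q=U,r=34>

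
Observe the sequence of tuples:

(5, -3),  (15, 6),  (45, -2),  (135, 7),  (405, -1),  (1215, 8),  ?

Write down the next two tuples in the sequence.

First coordinate: ×3 each step; 5, 15, 45, 135, 405, 1215 → 3645 → 10935.
Second coordinate — alternating steps +9, −8, +9, −8, …: -3, 6, -2, 7, -1, 8 → 0 → 9.
So the next two tuples are (3645, 0) and (10935, 9).

(3645, 0), (10935, 9)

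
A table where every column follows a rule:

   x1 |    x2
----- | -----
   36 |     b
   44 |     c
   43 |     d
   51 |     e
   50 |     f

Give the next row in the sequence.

58  g

Column x1: 36, 44, 43, 51, 50 → 58 (alternating steps +8, −1, +8, −1, …).
Column x2: letters move forward 1 place in the alphabet; b, c, d, e, f → g.
Putting it together: 58  g.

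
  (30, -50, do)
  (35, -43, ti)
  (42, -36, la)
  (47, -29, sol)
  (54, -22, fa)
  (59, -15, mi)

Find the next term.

(66, -8, re)

First component goes 30, 35, 42, 47, 54, 59 → 66 (alternating steps +5, +7, +5, +7, …).
For the second component, +7 each step: -50, -43, -36, -29, -22, -15 → -8.
Note: do, ti, la, sol, fa, mi → re (runs backward through the solfège scale do→ti).
Combining the parts gives (66, -8, re).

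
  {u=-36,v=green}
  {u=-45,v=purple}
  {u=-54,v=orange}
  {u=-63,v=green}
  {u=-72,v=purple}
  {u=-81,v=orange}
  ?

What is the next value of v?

V: green, purple, orange, green, purple, orange → green (repeats green → purple → orange).

green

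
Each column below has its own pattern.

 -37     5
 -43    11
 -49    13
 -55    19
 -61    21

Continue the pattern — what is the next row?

-67  27

First component goes -37, -43, -49, -55, -61 → -67 (−6 each step).
Second component goes 5, 11, 13, 19, 21 → 27 (alternating steps +6, +2, +6, +2, …).
So the next row is -67  27.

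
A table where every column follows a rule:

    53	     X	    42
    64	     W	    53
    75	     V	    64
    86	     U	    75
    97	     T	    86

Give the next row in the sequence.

108  S  97

First component: +11 each step, so 53, 64, 75, 86, 97 → 108.
Letter — letters move back 1 place in the alphabet: X, W, V, U, T → S.
For the third component, always 11 less than the first component: 42, 53, 64, 75, 86 → 97.
Combining the parts gives 108  S  97.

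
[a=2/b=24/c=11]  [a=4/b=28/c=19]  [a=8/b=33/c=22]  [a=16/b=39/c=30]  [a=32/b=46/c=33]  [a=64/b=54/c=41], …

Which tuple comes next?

A goes 2, 4, 8, 16, 32, 64 → 128 (×2 each step).
B: differences are 4, 5, 6, … (increasing by 1 each time), so 24, 28, 33, 39, 46, 54 → 63.
For the c, alternating steps +8, +3, +8, +3, …: 11, 19, 22, 30, 33, 41 → 44.
So the next tuple is [a=128/b=63/c=44].

[a=128/b=63/c=44]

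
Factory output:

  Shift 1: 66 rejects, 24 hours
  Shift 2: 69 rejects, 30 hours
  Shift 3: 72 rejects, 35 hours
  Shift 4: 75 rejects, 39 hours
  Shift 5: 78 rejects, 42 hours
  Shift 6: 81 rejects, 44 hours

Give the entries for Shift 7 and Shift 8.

84 rejects, 45 hours; 87 rejects, 45 hours

Rejects: 66, 69, 72, 75, 78, 81 → 84 → 87 (+3 each step).
Hours — differences are 6, 5, 4, … (decreasing by 1 each time): 24, 30, 35, 39, 42, 44 → 45 → 45.
Putting the parts together: 84 rejects, 45 hours and then 87 rejects, 45 hours.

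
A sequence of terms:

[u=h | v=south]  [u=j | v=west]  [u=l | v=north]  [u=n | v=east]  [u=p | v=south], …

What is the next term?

[u=r | v=west]

U — letters move forward 2 places in the alphabet: h, j, l, n, p → r.
V: repeats south → west → north → east, so south, west, north, east, south → west.
So the next term is [u=r | v=west].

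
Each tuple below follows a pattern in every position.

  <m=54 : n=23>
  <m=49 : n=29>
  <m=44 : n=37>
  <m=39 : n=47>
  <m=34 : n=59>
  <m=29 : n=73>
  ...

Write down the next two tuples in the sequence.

<m=24 : n=89>, <m=19 : n=107>

For the m, −5 each step: 54, 49, 44, 39, 34, 29 → 24 → 19.
N — differences are 6, 8, 10, … (increasing by 2 each time): 23, 29, 37, 47, 59, 73 → 89 → 107.
Putting the parts together: <m=24 : n=89> and then <m=19 : n=107>.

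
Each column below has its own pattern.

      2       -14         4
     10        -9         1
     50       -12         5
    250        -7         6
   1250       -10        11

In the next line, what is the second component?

For the second component, alternating steps +5, −3, +5, −3, …: -14, -9, -12, -7, -10 → -5.

-5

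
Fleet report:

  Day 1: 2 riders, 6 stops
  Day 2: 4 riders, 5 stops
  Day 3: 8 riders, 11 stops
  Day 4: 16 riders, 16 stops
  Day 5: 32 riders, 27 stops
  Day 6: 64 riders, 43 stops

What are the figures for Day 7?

128 riders, 70 stops

Riders: 2, 4, 8, 16, 32, 64 → 128 (×2 each step).
For the stops, each term is the sum of the two before it: 6, 5, 11, 16, 27, 43 → 70.
Combining the parts gives 128 riders, 70 stops.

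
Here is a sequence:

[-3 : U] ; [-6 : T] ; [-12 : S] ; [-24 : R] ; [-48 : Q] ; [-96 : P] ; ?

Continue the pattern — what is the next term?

[-192 : O]

First component goes -3, -6, -12, -24, -48, -96 → -192 (×2 each step).
Letter goes U, T, S, R, Q, P → O (letters move back 1 place in the alphabet).
Combining the parts gives [-192 : O].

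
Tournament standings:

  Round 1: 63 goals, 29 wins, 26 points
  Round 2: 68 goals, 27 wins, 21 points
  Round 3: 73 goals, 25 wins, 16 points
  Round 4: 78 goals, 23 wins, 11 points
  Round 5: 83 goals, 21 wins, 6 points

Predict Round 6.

Goals: 63, 68, 73, 78, 83 → 88 (+5 each step).
Wins goes 29, 27, 25, 23, 21 → 19 (−2 each step).
For the points, together with the goals always sums to 89: 26, 21, 16, 11, 6 → 1.
Putting it together: 88 goals, 19 wins, 1 points.

88 goals, 19 wins, 1 points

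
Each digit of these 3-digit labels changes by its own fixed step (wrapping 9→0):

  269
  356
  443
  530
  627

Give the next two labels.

714 then 801

First digit: +1 each step, mod 10; 2, 3, 4, 5, 6 → 7 → 8.
Second digit — −1 each step, mod 10: 6, 5, 4, 3, 2 → 1 → 0.
Third digit: −3 each step, mod 10; 9, 6, 3, 0, 7 → 4 → 1.
So the next two labels are 714 and 801.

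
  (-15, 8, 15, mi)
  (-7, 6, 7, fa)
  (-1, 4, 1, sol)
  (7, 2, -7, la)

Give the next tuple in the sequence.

(13, 0, -13, ti)

First entry: alternating steps +8, +6, +8, +6, …, so -15, -7, -1, 7 → 13.
Second entry — −2 each step: 8, 6, 4, 2 → 0.
Third entry goes 15, 7, 1, -7 → -13 (together with the first entry always sums to 0).
For the note, runs through the solfège scale do→ti: mi, fa, sol, la → ti.
Combining the parts gives (13, 0, -13, ti).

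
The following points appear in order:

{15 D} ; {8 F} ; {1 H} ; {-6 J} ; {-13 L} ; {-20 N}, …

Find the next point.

First part goes 15, 8, 1, -6, -13, -20 → -27 (−7 each step).
Letter goes D, F, H, J, L, N → P (letters move forward 2 places in the alphabet).
Combining the parts gives {-27 P}.

{-27 P}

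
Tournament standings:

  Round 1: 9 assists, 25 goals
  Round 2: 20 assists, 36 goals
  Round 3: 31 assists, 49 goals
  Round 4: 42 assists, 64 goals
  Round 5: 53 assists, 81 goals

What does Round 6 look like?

64 assists, 100 goals

For the assists, +11 each step: 9, 20, 31, 42, 53 → 64.
Goals — perfect squares: 5², 6², 7², …: 25, 36, 49, 64, 81 → 100.
Putting it together: 64 assists, 100 goals.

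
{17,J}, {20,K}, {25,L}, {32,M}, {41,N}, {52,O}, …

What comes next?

First value — differences are 3, 5, 7, … (increasing by 2 each time): 17, 20, 25, 32, 41, 52 → 65.
Letter: letters move forward 1 place in the alphabet; J, K, L, M, N, O → P.
So the next pair is {65,P}.

{65,P}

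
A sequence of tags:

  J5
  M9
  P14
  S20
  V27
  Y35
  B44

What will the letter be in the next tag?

E

For the letter, letters move forward 3 places in the alphabet, wrapping Z→A: J, M, P, S, V, Y, B → E.
Second component — differences are 4, 5, 6, … (increasing by 1 each time): 5, 9, 14, 20, 27, 35, 44 → 54.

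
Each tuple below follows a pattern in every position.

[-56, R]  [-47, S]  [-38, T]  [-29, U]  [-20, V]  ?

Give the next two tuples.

First part: -56, -47, -38, -29, -20 → -11 → -2 (+9 each step).
Letter — letters move forward 1 place in the alphabet: R, S, T, U, V → W → X.
So the next two tuples are [-11, W] and [-2, X].

[-11, W], [-2, X]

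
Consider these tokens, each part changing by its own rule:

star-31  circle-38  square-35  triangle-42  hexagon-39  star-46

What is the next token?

Shape: star, circle, square, triangle, hexagon, star → circle (repeats star → circle → square → triangle → hexagon).
Second component: alternating steps +7, −3, +7, −3, …, so 31, 38, 35, 42, 39, 46 → 43.
So the next token is circle-43.

circle-43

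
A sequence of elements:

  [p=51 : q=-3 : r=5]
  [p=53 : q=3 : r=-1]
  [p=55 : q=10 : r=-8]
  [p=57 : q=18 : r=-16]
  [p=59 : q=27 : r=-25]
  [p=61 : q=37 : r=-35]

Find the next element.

[p=63 : q=48 : r=-46]

P goes 51, 53, 55, 57, 59, 61 → 63 (+2 each step).
For the q, differences are 6, 7, 8, … (increasing by 1 each time): -3, 3, 10, 18, 27, 37 → 48.
R: together with the q always sums to 2, so 5, -1, -8, -16, -25, -35 → -46.
So the next element is [p=63 : q=48 : r=-46].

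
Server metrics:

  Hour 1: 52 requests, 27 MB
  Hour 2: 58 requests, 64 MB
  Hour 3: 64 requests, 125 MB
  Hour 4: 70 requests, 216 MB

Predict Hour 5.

76 requests, 343 MB

Requests: +6 each step, so 52, 58, 64, 70 → 76.
MB: 27, 64, 125, 216 → 343 (perfect cubes: 3³, 4³, 5³, …).
Combining the parts gives 76 requests, 343 MB.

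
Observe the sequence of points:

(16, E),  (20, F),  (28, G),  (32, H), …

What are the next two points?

First value goes 16, 20, 28, 32 → 40 → 44 (alternating steps +4, +8, +4, +8, …).
Letter: letters move forward 1 place in the alphabet; E, F, G, H → I → J.
Putting the parts together: (40, I) and then (44, J).

(40, I), (44, J)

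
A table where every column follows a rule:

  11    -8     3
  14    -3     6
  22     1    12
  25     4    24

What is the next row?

33  6  48

First component: alternating steps +3, +8, +3, +8, …; 11, 14, 22, 25 → 33.
Second component: -8, -3, 1, 4 → 6 (differences are 5, 4, 3, … (decreasing by 1 each time)).
Third component: 3, 6, 12, 24 → 48 (×2 each step).
Putting it together: 33  6  48.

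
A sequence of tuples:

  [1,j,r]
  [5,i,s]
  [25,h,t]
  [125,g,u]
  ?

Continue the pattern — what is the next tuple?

[625,f,v]

First slot: ×5 each step; 1, 5, 25, 125 → 625.
First letter goes j, i, h, g → f (letters move back 1 place in the alphabet).
For the second letter, letters move forward 1 place in the alphabet: r, s, t, u → v.
Putting it together: [625,f,v].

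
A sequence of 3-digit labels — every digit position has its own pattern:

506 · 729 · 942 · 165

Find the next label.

For the first digit, +2 each step, mod 10: 5, 7, 9, 1 → 3.
Second digit: 0, 2, 4, 6 → 8 (+2 each step, mod 10).
Third digit: +3 each step, mod 10, so 6, 9, 2, 5 → 8.
Putting it together: 388.

388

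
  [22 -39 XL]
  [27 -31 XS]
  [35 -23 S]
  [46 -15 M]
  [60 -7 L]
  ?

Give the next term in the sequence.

First component goes 22, 27, 35, 46, 60 → 77 (differences are 5, 8, 11, … (increasing by 3 each time)).
Second component: +8 each step; -39, -31, -23, -15, -7 → 1.
Size: runs through clothing sizes XS→XL; XL, XS, S, M, L → XL.
Combining the parts gives [77 1 XL].

[77 1 XL]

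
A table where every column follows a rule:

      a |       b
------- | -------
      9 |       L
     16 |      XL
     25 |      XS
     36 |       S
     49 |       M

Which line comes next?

Column a: perfect squares: 3², 4², 5², …; 9, 16, 25, 36, 49 → 64.
Column b: L, XL, XS, S, M → L (runs through clothing sizes XS→XL).
Combining the parts gives 64  L.

64  L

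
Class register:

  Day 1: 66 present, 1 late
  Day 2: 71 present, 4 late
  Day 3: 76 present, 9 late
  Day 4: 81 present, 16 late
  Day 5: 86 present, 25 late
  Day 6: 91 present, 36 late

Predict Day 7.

96 present, 49 late

Present: +5 each step, so 66, 71, 76, 81, 86, 91 → 96.
Late: perfect squares: 1², 2², 3², …; 1, 4, 9, 16, 25, 36 → 49.
Combining the parts gives 96 present, 49 late.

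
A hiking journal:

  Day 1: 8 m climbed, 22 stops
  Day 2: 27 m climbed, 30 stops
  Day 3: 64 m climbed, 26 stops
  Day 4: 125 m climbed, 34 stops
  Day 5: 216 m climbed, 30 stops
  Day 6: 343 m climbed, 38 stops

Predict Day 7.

M climbed: perfect cubes: 2³, 3³, 4³, …; 8, 27, 64, 125, 216, 343 → 512.
Stops: alternating steps +8, −4, +8, −4, …; 22, 30, 26, 34, 30, 38 → 34.
Putting it together: 512 m climbed, 34 stops.

512 m climbed, 34 stops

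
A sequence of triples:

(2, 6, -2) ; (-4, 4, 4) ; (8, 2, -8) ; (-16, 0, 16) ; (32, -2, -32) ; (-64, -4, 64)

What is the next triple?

First value: ×(-2) each step; 2, -4, 8, -16, 32, -64 → 128.
Second value: −2 each step; 6, 4, 2, 0, -2, -4 → -6.
For the third value, always the negative of the first value: -2, 4, -8, 16, -32, 64 → -128.
So the next triple is (128, -6, -128).

(128, -6, -128)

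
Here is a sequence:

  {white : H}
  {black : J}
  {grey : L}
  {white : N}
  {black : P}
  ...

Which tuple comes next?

For the shade, repeats white → black → grey: white, black, grey, white, black → grey.
Letter — letters move forward 2 places in the alphabet: H, J, L, N, P → R.
Combining the parts gives {grey : R}.

{grey : R}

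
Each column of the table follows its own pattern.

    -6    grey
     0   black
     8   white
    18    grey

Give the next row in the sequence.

First component: -6, 0, 8, 18 → 30 (differences are 6, 8, 10, … (increasing by 2 each time)).
Shade: grey, black, white, grey → black (repeats grey → black → white).
Putting it together: 30  black.

30  black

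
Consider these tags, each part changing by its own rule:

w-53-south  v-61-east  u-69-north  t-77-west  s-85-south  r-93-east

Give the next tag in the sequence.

Letter: letters move back 1 place in the alphabet, so w, v, u, t, s, r → q.
For the second component, +8 each step: 53, 61, 69, 77, 85, 93 → 101.
For the direction, repeats south → east → north → west: south, east, north, west, south, east → north.
So the next tag is q-101-north.

q-101-north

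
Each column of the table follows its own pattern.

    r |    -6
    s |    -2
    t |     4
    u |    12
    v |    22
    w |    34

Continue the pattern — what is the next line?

Letter: letters move forward 1 place in the alphabet, so r, s, t, u, v, w → x.
Second component: -6, -2, 4, 12, 22, 34 → 48 (differences are 4, 6, 8, … (increasing by 2 each time)).
Combining the parts gives x  48.

x  48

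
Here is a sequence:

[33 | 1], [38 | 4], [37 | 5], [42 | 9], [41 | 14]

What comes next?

[46 | 23]

First component: alternating steps +5, −1, +5, −1, …, so 33, 38, 37, 42, 41 → 46.
Second component: 1, 4, 5, 9, 14 → 23 (each term is the sum of the two before it).
Combining the parts gives [46 | 23].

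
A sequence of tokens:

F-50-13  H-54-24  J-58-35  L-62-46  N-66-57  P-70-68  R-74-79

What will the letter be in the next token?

Letter — letters move forward 2 places in the alphabet: F, H, J, L, N, P, R → T.

T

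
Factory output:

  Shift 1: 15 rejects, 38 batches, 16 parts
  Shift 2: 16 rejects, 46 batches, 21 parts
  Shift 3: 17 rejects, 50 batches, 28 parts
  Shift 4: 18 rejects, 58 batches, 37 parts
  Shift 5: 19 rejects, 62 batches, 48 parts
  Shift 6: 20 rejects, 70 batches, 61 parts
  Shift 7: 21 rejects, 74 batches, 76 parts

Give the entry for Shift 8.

Rejects: 15, 16, 17, 18, 19, 20, 21 → 22 (+1 each step).
Batches: alternating steps +8, +4, +8, +4, …, so 38, 46, 50, 58, 62, 70, 74 → 82.
Parts: differences are 5, 7, 9, … (increasing by 2 each time); 16, 21, 28, 37, 48, 61, 76 → 93.
Combining the parts gives 22 rejects, 82 batches, 93 parts.

22 rejects, 82 batches, 93 parts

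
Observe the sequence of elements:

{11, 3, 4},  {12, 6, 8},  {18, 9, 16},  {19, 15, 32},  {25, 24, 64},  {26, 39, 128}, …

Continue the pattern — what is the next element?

{32, 63, 256}

First part goes 11, 12, 18, 19, 25, 26 → 32 (alternating steps +1, +6, +1, +6, …).
For the second part, each term is the sum of the two before it: 3, 6, 9, 15, 24, 39 → 63.
Third part: ×2 each step; 4, 8, 16, 32, 64, 128 → 256.
Combining the parts gives {32, 63, 256}.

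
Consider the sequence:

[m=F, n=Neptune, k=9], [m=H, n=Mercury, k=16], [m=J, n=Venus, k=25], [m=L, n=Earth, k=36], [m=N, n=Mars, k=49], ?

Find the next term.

[m=P, n=Jupiter, k=64]

M — letters move forward 2 places in the alphabet: F, H, J, L, N → P.
N: runs through the planets Mercury→Neptune, so Neptune, Mercury, Venus, Earth, Mars → Jupiter.
K: perfect squares: 3², 4², 5², …, so 9, 16, 25, 36, 49 → 64.
Combining the parts gives [m=P, n=Jupiter, k=64].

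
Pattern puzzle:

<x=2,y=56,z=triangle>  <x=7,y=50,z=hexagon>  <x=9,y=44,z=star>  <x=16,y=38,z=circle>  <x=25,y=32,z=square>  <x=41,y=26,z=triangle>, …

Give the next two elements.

X: each term is the sum of the two before it; 2, 7, 9, 16, 25, 41 → 66 → 107.
Y: 56, 50, 44, 38, 32, 26 → 20 → 14 (−6 each step).
For the z, repeats triangle → hexagon → star → circle → square: triangle, hexagon, star, circle, square, triangle → hexagon → star.
So the next two elements are <x=66,y=20,z=hexagon> and <x=107,y=14,z=star>.

<x=66,y=20,z=hexagon>, <x=107,y=14,z=star>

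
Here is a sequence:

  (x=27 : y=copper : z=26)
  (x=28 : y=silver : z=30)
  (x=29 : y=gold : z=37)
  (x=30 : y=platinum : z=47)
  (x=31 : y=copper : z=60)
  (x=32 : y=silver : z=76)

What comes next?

(x=33 : y=gold : z=95)

X: +1 each step, so 27, 28, 29, 30, 31, 32 → 33.
Y — repeats copper → silver → gold → platinum: copper, silver, gold, platinum, copper, silver → gold.
Z goes 26, 30, 37, 47, 60, 76 → 95 (differences are 4, 7, 10, … (increasing by 3 each time)).
Combining the parts gives (x=33 : y=gold : z=95).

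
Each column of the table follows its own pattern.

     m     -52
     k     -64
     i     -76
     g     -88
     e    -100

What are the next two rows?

c  -112; a  -124

Letter goes m, k, i, g, e → c → a (letters move back 2 places in the alphabet).
Second component: -52, -64, -76, -88, -100 → -112 → -124 (−12 each step).
Putting the parts together: c  -112 and then a  -124.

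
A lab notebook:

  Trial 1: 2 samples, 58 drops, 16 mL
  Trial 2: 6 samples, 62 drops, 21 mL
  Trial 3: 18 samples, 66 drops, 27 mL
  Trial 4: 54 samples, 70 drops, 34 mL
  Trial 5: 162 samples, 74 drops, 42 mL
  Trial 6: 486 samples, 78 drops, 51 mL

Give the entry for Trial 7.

1458 samples, 82 drops, 61 mL

Samples — ×3 each step: 2, 6, 18, 54, 162, 486 → 1458.
Drops — +4 each step: 58, 62, 66, 70, 74, 78 → 82.
For the mL, differences are 5, 6, 7, … (increasing by 1 each time): 16, 21, 27, 34, 42, 51 → 61.
Putting it together: 1458 samples, 82 drops, 61 mL.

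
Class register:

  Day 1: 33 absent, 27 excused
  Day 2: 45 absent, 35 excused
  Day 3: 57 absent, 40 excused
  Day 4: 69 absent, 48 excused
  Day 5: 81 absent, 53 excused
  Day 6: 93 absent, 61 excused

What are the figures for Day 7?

105 absent, 66 excused

Absent — +12 each step: 33, 45, 57, 69, 81, 93 → 105.
For the excused, alternating steps +8, +5, +8, +5, …: 27, 35, 40, 48, 53, 61 → 66.
So the next record is 105 absent, 66 excused.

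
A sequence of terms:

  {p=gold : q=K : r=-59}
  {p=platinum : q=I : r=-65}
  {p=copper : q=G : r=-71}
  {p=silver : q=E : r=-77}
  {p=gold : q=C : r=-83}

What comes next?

{p=platinum : q=A : r=-89}

P: repeats gold → platinum → copper → silver; gold, platinum, copper, silver, gold → platinum.
Q: letters move back 2 places in the alphabet, so K, I, G, E, C → A.
R: −6 each step, so -59, -65, -71, -77, -83 → -89.
So the next term is {p=platinum : q=A : r=-89}.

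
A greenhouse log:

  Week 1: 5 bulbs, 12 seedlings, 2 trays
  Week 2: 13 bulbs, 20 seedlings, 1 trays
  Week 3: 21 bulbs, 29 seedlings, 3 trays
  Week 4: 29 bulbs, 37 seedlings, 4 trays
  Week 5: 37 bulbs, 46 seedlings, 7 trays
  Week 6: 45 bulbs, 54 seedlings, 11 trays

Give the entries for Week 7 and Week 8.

53 bulbs, 63 seedlings, 18 trays; 61 bulbs, 71 seedlings, 29 trays

Bulbs — +8 each step: 5, 13, 21, 29, 37, 45 → 53 → 61.
Seedlings: alternating steps +8, +9, +8, +9, …; 12, 20, 29, 37, 46, 54 → 63 → 71.
For the trays, each term is the sum of the two before it: 2, 1, 3, 4, 7, 11 → 18 → 29.
So the next two rows are 53 bulbs, 63 seedlings, 18 trays and 61 bulbs, 71 seedlings, 29 trays.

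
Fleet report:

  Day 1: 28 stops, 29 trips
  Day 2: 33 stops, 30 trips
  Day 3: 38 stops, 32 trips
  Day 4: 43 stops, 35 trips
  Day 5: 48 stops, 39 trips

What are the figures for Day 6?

53 stops, 44 trips

Stops: 28, 33, 38, 43, 48 → 53 (+5 each step).
Trips goes 29, 30, 32, 35, 39 → 44 (differences are 1, 2, 3, … (increasing by 1 each time)).
So the next record is 53 stops, 44 trips.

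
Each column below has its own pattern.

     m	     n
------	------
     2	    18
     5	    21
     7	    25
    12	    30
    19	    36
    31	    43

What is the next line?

Column m goes 2, 5, 7, 12, 19, 31 → 50 (each term is the sum of the two before it).
Column n: 18, 21, 25, 30, 36, 43 → 51 (differences are 3, 4, 5, … (increasing by 1 each time)).
So the next line is 50  51.

50  51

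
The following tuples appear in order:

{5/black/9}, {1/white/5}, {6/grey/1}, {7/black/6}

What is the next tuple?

For the first value, each term is the sum of the two before it: 5, 1, 6, 7 → 13.
Shade: repeats black → white → grey, so black, white, grey, black → white.
Third value goes 9, 5, 1, 6 → 7 (always the previous value of the first value).
So the next tuple is {13/white/7}.

{13/white/7}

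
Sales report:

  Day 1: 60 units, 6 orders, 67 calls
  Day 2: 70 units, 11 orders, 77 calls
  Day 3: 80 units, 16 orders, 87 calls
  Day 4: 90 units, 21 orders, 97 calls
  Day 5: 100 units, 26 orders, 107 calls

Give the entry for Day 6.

Units — +10 each step: 60, 70, 80, 90, 100 → 110.
Orders: 6, 11, 16, 21, 26 → 31 (+5 each step).
Calls goes 67, 77, 87, 97, 107 → 117 (always 7 more than the units).
Combining the parts gives 110 units, 31 orders, 117 calls.

110 units, 31 orders, 117 calls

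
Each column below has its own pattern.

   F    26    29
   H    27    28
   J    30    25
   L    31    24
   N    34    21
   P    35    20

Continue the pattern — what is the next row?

Letter goes F, H, J, L, N, P → R (letters move forward 2 places in the alphabet).
Second component: 26, 27, 30, 31, 34, 35 → 38 (alternating steps +1, +3, +1, +3, …).
Third component: together with the second component always sums to 55, so 29, 28, 25, 24, 21, 20 → 17.
Combining the parts gives R  38  17.

R  38  17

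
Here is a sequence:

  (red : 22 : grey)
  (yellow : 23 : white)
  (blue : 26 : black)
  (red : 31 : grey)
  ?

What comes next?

Colour — repeats red → yellow → blue: red, yellow, blue, red → yellow.
Second entry: 22, 23, 26, 31 → 38 (differences are 1, 3, 5, … (increasing by 2 each time)).
Shade — repeats grey → white → black: grey, white, black, grey → white.
So the next triple is (yellow : 38 : white).

(yellow : 38 : white)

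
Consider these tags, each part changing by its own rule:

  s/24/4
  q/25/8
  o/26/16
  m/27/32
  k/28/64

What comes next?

Letter — letters move back 2 places in the alphabet: s, q, o, m, k → i.
For the second component, +1 each step: 24, 25, 26, 27, 28 → 29.
Third component: ×2 each step; 4, 8, 16, 32, 64 → 128.
So the next tag is i/29/128.

i/29/128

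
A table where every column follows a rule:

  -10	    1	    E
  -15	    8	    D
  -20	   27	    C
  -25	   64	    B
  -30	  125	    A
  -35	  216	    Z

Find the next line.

-40  343  Y

First component: −5 each step; -10, -15, -20, -25, -30, -35 → -40.
Second component — perfect cubes: 1³, 2³, 3³, …: 1, 8, 27, 64, 125, 216 → 343.
Letter — letters move back 1 place in the alphabet, wrapping A→Z: E, D, C, B, A, Z → Y.
Putting it together: -40  343  Y.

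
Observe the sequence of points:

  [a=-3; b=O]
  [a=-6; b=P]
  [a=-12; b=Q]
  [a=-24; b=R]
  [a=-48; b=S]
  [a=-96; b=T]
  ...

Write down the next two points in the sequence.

A — ×2 each step: -3, -6, -12, -24, -48, -96 → -192 → -384.
B: O, P, Q, R, S, T → U → V (letters move forward 1 place in the alphabet).
Putting the parts together: [a=-192; b=U] and then [a=-384; b=V].

[a=-192; b=U], [a=-384; b=V]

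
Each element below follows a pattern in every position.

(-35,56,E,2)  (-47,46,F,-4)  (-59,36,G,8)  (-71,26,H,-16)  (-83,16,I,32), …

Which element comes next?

(-95,6,J,-64)

For the first value, −12 each step: -35, -47, -59, -71, -83 → -95.
Second value: 56, 46, 36, 26, 16 → 6 (−10 each step).
Letter goes E, F, G, H, I → J (letters move forward 1 place in the alphabet).
For the fourth value, ×(-2) each step: 2, -4, 8, -16, 32 → -64.
Combining the parts gives (-95,6,J,-64).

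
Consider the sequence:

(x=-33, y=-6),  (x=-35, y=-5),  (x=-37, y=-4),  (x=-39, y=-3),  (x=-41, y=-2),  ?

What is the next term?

(x=-43, y=-1)

X goes -33, -35, -37, -39, -41 → -43 (−2 each step).
For the y, +1 each step: -6, -5, -4, -3, -2 → -1.
Combining the parts gives (x=-43, y=-1).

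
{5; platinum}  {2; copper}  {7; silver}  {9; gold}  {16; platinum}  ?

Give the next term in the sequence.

{25; copper}

For the first slot, each term is the sum of the two before it: 5, 2, 7, 9, 16 → 25.
Metal — repeats platinum → copper → silver → gold: platinum, copper, silver, gold, platinum → copper.
So the next term is {25; copper}.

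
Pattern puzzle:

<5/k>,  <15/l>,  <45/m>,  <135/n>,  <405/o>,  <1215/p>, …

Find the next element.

<3645/q>

First component: 5, 15, 45, 135, 405, 1215 → 3645 (×3 each step).
Letter goes k, l, m, n, o, p → q (letters move forward 1 place in the alphabet).
Combining the parts gives <3645/q>.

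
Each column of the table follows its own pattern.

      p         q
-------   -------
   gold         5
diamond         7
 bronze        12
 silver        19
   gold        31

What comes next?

Column p: repeats gold → diamond → bronze → silver, so gold, diamond, bronze, silver, gold → diamond.
Column q: each term is the sum of the two before it, so 5, 7, 12, 19, 31 → 50.
Putting it together: diamond  50.

diamond  50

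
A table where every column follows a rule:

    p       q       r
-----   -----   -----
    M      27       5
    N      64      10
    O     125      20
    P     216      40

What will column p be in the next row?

Q

Column p goes M, N, O, P → Q (letters move forward 1 place in the alphabet).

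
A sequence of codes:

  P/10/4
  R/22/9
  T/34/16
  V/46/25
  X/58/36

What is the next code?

Z/70/49

Letter: letters move forward 2 places in the alphabet, so P, R, T, V, X → Z.
Second component goes 10, 22, 34, 46, 58 → 70 (+12 each step).
For the third component, perfect squares: 2², 3², 4², …: 4, 9, 16, 25, 36 → 49.
So the next code is Z/70/49.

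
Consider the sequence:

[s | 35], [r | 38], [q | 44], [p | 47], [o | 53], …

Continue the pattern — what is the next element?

[n | 56]

Letter: s, r, q, p, o → n (letters move back 1 place in the alphabet).
For the second part, alternating steps +3, +6, +3, +6, …: 35, 38, 44, 47, 53 → 56.
Combining the parts gives [n | 56].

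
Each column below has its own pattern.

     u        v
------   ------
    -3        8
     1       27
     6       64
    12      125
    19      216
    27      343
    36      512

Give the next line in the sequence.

Column u goes -3, 1, 6, 12, 19, 27, 36 → 46 (differences are 4, 5, 6, … (increasing by 1 each time)).
Column v goes 8, 27, 64, 125, 216, 343, 512 → 729 (perfect cubes: 2³, 3³, 4³, …).
Putting it together: 46  729.

46  729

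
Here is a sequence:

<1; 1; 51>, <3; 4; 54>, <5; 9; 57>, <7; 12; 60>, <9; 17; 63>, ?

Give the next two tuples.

First part: +2 each step, so 1, 3, 5, 7, 9 → 11 → 13.
For the second part, alternating steps +3, +5, +3, +5, …: 1, 4, 9, 12, 17 → 20 → 25.
Third part: +3 each step; 51, 54, 57, 60, 63 → 66 → 69.
Putting the parts together: <11; 20; 66> and then <13; 25; 69>.

<11; 20; 66>, <13; 25; 69>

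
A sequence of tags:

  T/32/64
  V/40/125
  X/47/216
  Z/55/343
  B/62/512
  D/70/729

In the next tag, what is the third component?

1000

For the third component, perfect cubes: 4³, 5³, 6³, …: 64, 125, 216, 343, 512, 729 → 1000.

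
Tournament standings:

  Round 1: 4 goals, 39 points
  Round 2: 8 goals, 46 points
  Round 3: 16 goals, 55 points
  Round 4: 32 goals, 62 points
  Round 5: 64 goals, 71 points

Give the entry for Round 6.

128 goals, 78 points

Goals goes 4, 8, 16, 32, 64 → 128 (×2 each step).
Points: alternating steps +7, +9, +7, +9, …; 39, 46, 55, 62, 71 → 78.
So the next record is 128 goals, 78 points.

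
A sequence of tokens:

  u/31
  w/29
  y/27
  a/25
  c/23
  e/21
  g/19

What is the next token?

i/17

Letter: letters move forward 2 places in the alphabet, wrapping Z→A; u, w, y, a, c, e, g → i.
Second component: −2 each step; 31, 29, 27, 25, 23, 21, 19 → 17.
Putting it together: i/17.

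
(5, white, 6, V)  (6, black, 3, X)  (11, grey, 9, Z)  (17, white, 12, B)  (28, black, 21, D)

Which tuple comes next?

(45, grey, 33, F)

First slot goes 5, 6, 11, 17, 28 → 45 (each term is the sum of the two before it).
For the shade, repeats white → black → grey: white, black, grey, white, black → grey.
Third slot: each term is the sum of the two before it, so 6, 3, 9, 12, 21 → 33.
Letter: letters move forward 2 places in the alphabet, wrapping Z→A, so V, X, Z, B, D → F.
So the next tuple is (45, grey, 33, F).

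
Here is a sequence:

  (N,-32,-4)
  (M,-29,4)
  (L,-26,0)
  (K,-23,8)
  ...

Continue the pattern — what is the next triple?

(J,-20,4)

Letter: letters move back 1 place in the alphabet; N, M, L, K → J.
For the second value, +3 each step: -32, -29, -26, -23 → -20.
Third value: alternating steps +8, −4, +8, −4, …, so -4, 4, 0, 8 → 4.
Putting it together: (J,-20,4).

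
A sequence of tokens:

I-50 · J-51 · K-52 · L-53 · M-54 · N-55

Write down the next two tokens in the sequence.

O-56, P-57

Letter: letters move forward 1 place in the alphabet; I, J, K, L, M, N → O → P.
For the second component, +1 each step: 50, 51, 52, 53, 54, 55 → 56 → 57.
Putting the parts together: O-56 and then P-57.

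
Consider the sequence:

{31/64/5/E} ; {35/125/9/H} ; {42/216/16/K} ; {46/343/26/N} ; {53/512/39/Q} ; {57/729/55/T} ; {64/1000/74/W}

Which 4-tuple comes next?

First part — alternating steps +4, +7, +4, +7, …: 31, 35, 42, 46, 53, 57, 64 → 68.
Second part: perfect cubes: 4³, 5³, 6³, …; 64, 125, 216, 343, 512, 729, 1000 → 1331.
Third part — differences are 4, 7, 10, … (increasing by 3 each time): 5, 9, 16, 26, 39, 55, 74 → 96.
For the letter, letters move forward 3 places in the alphabet: E, H, K, N, Q, T, W → Z.
So the next 4-tuple is {68/1331/96/Z}.

{68/1331/96/Z}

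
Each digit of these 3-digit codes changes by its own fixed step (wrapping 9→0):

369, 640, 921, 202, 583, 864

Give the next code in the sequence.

145

First digit: 3, 6, 9, 2, 5, 8 → 1 (+3 each step, mod 10).
Second digit: −2 each step, mod 10, so 6, 4, 2, 0, 8, 6 → 4.
For the third digit, +1 each step, mod 10: 9, 0, 1, 2, 3, 4 → 5.
Putting it together: 145.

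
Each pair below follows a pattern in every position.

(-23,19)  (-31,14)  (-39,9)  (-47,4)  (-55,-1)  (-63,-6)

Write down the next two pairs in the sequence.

(-71,-11), (-79,-16)

First component goes -23, -31, -39, -47, -55, -63 → -71 → -79 (−8 each step).
Second component: −5 each step; 19, 14, 9, 4, -1, -6 → -11 → -16.
So the next two pairs are (-71,-11) and (-79,-16).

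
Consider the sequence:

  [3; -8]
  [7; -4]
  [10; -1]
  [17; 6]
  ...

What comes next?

[27; 16]

First component: each term is the sum of the two before it; 3, 7, 10, 17 → 27.
Second component goes -8, -4, -1, 6 → 16 (always 11 less than the first component).
Putting it together: [27; 16].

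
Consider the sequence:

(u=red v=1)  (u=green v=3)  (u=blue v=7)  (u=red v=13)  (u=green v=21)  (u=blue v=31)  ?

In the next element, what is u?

red

U — repeats red → green → blue: red, green, blue, red, green, blue → red.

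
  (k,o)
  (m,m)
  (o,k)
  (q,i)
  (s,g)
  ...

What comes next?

(u,e)

First letter: letters move forward 2 places in the alphabet; k, m, o, q, s → u.
Second letter: o, m, k, i, g → e (letters move back 2 places in the alphabet).
So the next point is (u,e).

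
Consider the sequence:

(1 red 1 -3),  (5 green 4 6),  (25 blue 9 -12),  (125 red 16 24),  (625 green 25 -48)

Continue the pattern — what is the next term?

(3125 blue 36 96)

First entry: ×5 each step, so 1, 5, 25, 125, 625 → 3125.
Colour: repeats red → green → blue, so red, green, blue, red, green → blue.
Third entry — perfect squares: 1², 2², 3², …: 1, 4, 9, 16, 25 → 36.
Fourth entry — ×(-2) each step: -3, 6, -12, 24, -48 → 96.
Combining the parts gives (3125 blue 36 96).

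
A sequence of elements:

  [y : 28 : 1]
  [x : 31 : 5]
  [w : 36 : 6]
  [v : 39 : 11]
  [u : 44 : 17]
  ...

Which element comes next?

Letter — letters move back 1 place in the alphabet: y, x, w, v, u → t.
Second component: 28, 31, 36, 39, 44 → 47 (alternating steps +3, +5, +3, +5, …).
Third component: each term is the sum of the two before it; 1, 5, 6, 11, 17 → 28.
Putting it together: [t : 47 : 28].

[t : 47 : 28]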